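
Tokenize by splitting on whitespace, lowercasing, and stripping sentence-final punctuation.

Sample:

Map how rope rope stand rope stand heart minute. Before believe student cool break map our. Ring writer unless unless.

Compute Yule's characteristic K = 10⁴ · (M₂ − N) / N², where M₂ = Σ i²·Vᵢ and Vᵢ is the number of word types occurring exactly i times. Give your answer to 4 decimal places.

300.0000

Frequencies: rope:3, map:2, stand:2, unless:2, how:1, heart:1, minute:1, before:1, believe:1, student:1, cool:1, break:1, our:1, ring:1, writer:1
N = 20. Frequency spectrum: V_1=11, V_2=3, V_3=1
M₂ = 1²·11 + 2²·3 + 3²·1 = 32
K = 10000 × (32 − 20) / 20² = 300.0000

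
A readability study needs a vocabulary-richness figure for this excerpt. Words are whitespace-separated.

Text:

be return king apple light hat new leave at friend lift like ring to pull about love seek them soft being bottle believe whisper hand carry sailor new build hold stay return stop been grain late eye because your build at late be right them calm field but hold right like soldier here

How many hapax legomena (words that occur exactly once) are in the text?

Frequencies: be:2, return:2, new:2, at:2, like:2, them:2, build:2, hold:2, late:2, right:2, king:1, apple:1, light:1, hat:1, leave:1, friend:1, lift:1, ring:1, to:1, pull:1, … (23 more, each freq 1)
Hapax (freq=1): about, apple, because, been, being, believe, bottle, but, calm, carry, eye, field, friend, grain, hand, hat, here, king, leave, lift, light, love, pull, ring, sailor, seek, soft, soldier, stay, stop, to, whisper, your

33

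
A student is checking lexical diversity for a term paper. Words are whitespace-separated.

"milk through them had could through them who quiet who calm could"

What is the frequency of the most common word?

2

Frequencies: through:2, them:2, could:2, who:2, milk:1, had:1, quiet:1, calm:1
Most common: 'through' with frequency 2.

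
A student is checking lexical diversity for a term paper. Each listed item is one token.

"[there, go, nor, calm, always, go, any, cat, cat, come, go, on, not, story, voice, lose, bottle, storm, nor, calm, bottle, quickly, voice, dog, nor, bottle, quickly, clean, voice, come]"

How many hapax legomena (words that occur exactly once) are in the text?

10

Frequencies: go:3, nor:3, voice:3, bottle:3, calm:2, cat:2, come:2, quickly:2, there:1, always:1, any:1, on:1, not:1, story:1, lose:1, storm:1, dog:1, clean:1
Hapax (freq=1): always, any, clean, dog, lose, not, on, storm, story, there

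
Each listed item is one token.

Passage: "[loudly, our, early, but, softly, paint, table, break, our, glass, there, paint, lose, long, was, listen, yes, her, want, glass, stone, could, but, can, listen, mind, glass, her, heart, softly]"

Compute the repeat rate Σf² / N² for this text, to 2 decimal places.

Frequencies: glass:3, our:2, but:2, softly:2, paint:2, listen:2, her:2, loudly:1, early:1, table:1, break:1, there:1, lose:1, long:1, was:1, yes:1, want:1, stone:1, could:1, can:1, … (2 more, each freq 1)
Σf² = 48; N² = 900
Repeat rate = 48 / 900 = 0.05

0.05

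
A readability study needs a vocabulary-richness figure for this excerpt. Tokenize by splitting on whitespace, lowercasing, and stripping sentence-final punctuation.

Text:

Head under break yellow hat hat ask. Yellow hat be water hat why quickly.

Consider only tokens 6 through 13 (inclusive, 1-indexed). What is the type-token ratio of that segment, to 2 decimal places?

Segment tokens 6–13: hat, ask, yellow, hat, be, water, hat, why
Segment N = 8, segment V = 6.
TTR = 6 / 8 = 0.75

0.75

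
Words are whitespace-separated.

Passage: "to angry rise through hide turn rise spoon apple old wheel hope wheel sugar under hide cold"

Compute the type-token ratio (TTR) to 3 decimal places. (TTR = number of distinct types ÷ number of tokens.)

N = 17 tokens, V = 14 types.
TTR = V / N = 14 / 17 = 0.824

0.824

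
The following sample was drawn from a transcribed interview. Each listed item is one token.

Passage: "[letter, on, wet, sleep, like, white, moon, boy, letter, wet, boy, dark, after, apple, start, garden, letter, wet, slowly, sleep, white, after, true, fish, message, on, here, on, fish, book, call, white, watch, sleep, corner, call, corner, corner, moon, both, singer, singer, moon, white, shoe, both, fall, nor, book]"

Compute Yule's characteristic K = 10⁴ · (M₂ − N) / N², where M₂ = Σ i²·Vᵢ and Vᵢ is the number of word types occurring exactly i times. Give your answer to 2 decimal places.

Frequencies: white:4, letter:3, on:3, wet:3, sleep:3, moon:3, corner:3, boy:2, after:2, fish:2, book:2, call:2, both:2, singer:2, like:1, dark:1, apple:1, start:1, garden:1, slowly:1, … (7 more, each freq 1)
N = 49. Frequency spectrum: V_1=13, V_2=7, V_3=6, V_4=1
M₂ = 1²·13 + 2²·7 + 3²·6 + 4²·1 = 111
K = 10000 × (111 − 49) / 49² = 258.23

258.23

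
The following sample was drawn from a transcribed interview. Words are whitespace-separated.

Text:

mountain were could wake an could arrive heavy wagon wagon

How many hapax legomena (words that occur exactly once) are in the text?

Frequencies: could:2, wagon:2, mountain:1, were:1, wake:1, an:1, arrive:1, heavy:1
Hapax (freq=1): an, arrive, heavy, mountain, wake, were

6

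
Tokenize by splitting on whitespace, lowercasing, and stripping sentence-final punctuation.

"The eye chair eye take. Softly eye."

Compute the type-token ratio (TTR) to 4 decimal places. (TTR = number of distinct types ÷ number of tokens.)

N = 7 tokens, V = 5 types.
TTR = V / N = 5 / 7 = 0.7143

0.7143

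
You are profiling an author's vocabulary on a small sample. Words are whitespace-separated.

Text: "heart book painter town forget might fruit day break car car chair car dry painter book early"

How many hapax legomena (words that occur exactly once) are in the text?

10

Frequencies: car:3, book:2, painter:2, heart:1, town:1, forget:1, might:1, fruit:1, day:1, break:1, chair:1, dry:1, early:1
Hapax (freq=1): break, chair, day, dry, early, forget, fruit, heart, might, town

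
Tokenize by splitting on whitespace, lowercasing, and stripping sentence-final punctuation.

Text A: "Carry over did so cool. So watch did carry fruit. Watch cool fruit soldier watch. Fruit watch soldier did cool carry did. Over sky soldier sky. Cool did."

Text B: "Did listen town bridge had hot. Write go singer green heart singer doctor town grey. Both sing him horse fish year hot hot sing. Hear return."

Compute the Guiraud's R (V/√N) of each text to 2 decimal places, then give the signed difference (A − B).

A: V=9, N=28, R=1.70
B: V=21, N=26, R=4.12
Difference = 1.70 − 4.12 = -2.42

-2.42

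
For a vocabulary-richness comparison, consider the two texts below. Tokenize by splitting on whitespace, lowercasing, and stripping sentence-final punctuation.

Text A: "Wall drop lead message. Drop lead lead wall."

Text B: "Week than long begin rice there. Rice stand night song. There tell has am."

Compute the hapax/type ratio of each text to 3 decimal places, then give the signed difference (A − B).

-0.583

A: hapax=1, V=4, ratio=0.250
B: hapax=10, V=12, ratio=0.833
Difference = 0.250 − 0.833 = -0.583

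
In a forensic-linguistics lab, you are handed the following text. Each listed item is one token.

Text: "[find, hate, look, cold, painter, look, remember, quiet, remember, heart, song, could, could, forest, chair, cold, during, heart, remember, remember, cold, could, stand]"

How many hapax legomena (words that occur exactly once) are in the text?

Frequencies: remember:4, cold:3, could:3, look:2, heart:2, find:1, hate:1, painter:1, quiet:1, song:1, forest:1, chair:1, during:1, stand:1
Hapax (freq=1): chair, during, find, forest, hate, painter, quiet, song, stand

9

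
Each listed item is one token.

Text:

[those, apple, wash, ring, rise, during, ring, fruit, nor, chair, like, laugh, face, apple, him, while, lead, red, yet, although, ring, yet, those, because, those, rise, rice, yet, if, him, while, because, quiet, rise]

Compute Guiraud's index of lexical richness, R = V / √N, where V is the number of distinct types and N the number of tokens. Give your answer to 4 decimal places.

N = 34, V = 22.
√N = 5.830952
R = 22 / 5.830952 = 3.7730

3.7730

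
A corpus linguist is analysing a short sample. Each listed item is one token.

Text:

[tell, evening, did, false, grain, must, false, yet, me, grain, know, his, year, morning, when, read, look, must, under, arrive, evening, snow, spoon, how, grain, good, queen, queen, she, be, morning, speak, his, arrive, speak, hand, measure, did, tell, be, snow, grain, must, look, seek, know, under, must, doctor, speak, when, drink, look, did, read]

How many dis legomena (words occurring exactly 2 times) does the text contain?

13

Frequencies: grain:4, must:4, did:3, look:3, speak:3, tell:2, evening:2, false:2, know:2, his:2, morning:2, when:2, read:2, under:2, arrive:2, snow:2, queen:2, be:2, yet:1, me:1, … (10 more, each freq 1)
Words with frequency 2: arrive, be, evening, false, his, know, morning, queen, read, snow, tell, under, when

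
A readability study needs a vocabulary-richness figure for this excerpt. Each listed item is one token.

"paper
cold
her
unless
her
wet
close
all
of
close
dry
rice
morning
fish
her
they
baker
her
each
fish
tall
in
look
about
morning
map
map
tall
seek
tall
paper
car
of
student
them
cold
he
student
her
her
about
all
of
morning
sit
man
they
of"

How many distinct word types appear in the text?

Distinct types: {about, all, baker, car, close, cold, dry, each, fish, he, her, in, look, man, map, morning, of, paper, rice, seek, sit, student, tall, them, they, unless, wet}
V = 27

27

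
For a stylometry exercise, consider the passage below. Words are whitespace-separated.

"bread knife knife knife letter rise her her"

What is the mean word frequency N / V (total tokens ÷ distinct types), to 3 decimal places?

N = 8 tokens, V = 5 types.
Mean frequency = N / V = 8 / 5 = 1.600

1.600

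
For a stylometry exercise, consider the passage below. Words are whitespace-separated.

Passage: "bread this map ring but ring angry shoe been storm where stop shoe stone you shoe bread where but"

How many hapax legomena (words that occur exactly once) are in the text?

Frequencies: shoe:3, bread:2, ring:2, but:2, where:2, this:1, map:1, angry:1, been:1, storm:1, stop:1, stone:1, you:1
Hapax (freq=1): angry, been, map, stone, stop, storm, this, you

8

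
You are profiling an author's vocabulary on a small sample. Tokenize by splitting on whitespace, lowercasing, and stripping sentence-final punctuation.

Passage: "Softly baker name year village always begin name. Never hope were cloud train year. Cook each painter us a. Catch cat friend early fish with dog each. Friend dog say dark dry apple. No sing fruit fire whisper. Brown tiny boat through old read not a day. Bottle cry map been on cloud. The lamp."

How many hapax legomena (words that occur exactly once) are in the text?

Frequencies: name:2, year:2, cloud:2, each:2, a:2, friend:2, dog:2, softly:1, baker:1, village:1, always:1, begin:1, never:1, hope:1, were:1, train:1, cook:1, painter:1, us:1, catch:1, … (28 more, each freq 1)
Hapax (freq=1): always, apple, baker, been, begin, boat, bottle, brown, cat, catch, cook, cry, dark, day, dry, early, fire, fish, fruit, hope, lamp, map, never, no, not, old, on, painter, read, say, sing, softly, the, through, tiny, train, us, village, were, whisper, with

41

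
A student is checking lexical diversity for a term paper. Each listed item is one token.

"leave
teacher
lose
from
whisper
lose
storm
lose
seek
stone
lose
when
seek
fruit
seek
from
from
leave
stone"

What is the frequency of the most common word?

Frequencies: lose:4, from:3, seek:3, leave:2, stone:2, teacher:1, whisper:1, storm:1, when:1, fruit:1
Most common: 'lose' with frequency 4.

4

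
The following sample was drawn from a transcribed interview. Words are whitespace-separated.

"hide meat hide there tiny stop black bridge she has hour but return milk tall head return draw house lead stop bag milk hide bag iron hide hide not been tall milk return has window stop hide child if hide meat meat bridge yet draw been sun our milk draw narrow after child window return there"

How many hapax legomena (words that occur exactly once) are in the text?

16

Frequencies: hide:7, return:4, milk:4, meat:3, stop:3, draw:3, there:2, bridge:2, has:2, tall:2, bag:2, been:2, window:2, child:2, tiny:1, black:1, she:1, hour:1, but:1, head:1, … (10 more, each freq 1)
Hapax (freq=1): after, black, but, head, hour, house, if, iron, lead, narrow, not, our, she, sun, tiny, yet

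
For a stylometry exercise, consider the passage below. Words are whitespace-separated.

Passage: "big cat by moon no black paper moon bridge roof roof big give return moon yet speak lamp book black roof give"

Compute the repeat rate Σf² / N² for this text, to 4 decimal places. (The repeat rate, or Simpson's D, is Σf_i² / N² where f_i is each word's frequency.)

0.0826

Frequencies: moon:3, roof:3, big:2, black:2, give:2, cat:1, by:1, no:1, paper:1, bridge:1, return:1, yet:1, speak:1, lamp:1, book:1
Σf² = 40; N² = 484
Repeat rate = 40 / 484 = 0.0826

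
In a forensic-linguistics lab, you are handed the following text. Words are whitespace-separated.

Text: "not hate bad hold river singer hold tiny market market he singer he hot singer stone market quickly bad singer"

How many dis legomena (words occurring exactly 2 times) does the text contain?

3

Frequencies: singer:4, market:3, bad:2, hold:2, he:2, not:1, hate:1, river:1, tiny:1, hot:1, stone:1, quickly:1
Words with frequency 2: bad, he, hold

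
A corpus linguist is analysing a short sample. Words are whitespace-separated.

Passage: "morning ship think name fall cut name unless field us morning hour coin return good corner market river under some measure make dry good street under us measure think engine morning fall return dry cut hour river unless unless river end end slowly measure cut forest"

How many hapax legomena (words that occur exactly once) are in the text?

Frequencies: morning:3, cut:3, unless:3, river:3, measure:3, think:2, name:2, fall:2, us:2, hour:2, return:2, good:2, under:2, dry:2, end:2, ship:1, field:1, coin:1, corner:1, market:1, … (6 more, each freq 1)
Hapax (freq=1): coin, corner, engine, field, forest, make, market, ship, slowly, some, street

11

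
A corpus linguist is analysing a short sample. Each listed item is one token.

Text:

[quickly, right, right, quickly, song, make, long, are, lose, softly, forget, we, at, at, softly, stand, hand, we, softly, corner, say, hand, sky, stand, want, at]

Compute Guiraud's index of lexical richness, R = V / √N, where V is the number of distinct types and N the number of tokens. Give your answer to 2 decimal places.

N = 26, V = 17.
√N = 5.099020
R = 17 / 5.099020 = 3.33

3.33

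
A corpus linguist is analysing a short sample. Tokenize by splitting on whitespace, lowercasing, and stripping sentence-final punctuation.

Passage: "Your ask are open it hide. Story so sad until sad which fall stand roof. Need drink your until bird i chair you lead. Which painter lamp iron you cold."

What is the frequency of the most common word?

Frequencies: your:2, sad:2, until:2, which:2, you:2, ask:1, are:1, open:1, it:1, hide:1, story:1, so:1, fall:1, stand:1, roof:1, need:1, drink:1, bird:1, i:1, chair:1, … (5 more, each freq 1)
Most common: 'your' with frequency 2.

2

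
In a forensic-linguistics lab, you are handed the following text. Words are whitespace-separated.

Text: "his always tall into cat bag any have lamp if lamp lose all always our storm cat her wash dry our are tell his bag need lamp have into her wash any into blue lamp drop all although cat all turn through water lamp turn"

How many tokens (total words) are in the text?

45

Tokens: his, always, tall, into, cat, bag, any, have, lamp, if, lamp, lose, all, always, our, storm, cat, her, wash, dry, our, are, tell, his, bag, need, lamp, have, into, her, wash, any, into, blue, lamp, drop, all, although, cat, all, turn, through, water, lamp, turn
N = 45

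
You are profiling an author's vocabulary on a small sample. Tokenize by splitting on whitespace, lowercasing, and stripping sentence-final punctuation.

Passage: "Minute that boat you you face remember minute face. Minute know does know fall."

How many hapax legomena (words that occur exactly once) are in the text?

5

Frequencies: minute:3, you:2, face:2, know:2, that:1, boat:1, remember:1, does:1, fall:1
Hapax (freq=1): boat, does, fall, remember, that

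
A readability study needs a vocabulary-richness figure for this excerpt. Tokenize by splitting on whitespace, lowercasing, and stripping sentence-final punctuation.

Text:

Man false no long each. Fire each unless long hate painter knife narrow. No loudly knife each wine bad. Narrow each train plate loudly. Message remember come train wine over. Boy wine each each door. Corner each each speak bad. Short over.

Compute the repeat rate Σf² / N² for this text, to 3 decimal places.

Frequencies: each:8, wine:3, no:2, long:2, knife:2, narrow:2, loudly:2, bad:2, train:2, over:2, man:1, false:1, fire:1, unless:1, hate:1, painter:1, plate:1, message:1, remember:1, come:1, … (5 more, each freq 1)
Σf² = 120; N² = 1764
Repeat rate = 120 / 1764 = 0.068

0.068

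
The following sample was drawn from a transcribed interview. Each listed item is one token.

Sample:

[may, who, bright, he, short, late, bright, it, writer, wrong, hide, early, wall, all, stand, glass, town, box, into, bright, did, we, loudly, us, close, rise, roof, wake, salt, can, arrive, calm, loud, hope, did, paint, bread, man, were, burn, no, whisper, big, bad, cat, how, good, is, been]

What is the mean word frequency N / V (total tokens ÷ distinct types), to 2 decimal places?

1.07

N = 49 tokens, V = 46 types.
Mean frequency = N / V = 49 / 46 = 1.07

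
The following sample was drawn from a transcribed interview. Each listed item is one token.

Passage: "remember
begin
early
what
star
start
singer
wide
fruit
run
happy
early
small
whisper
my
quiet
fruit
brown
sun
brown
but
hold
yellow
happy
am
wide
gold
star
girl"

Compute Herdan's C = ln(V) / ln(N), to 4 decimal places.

N = 29, V = 23.
ln(V) = 3.135494, ln(N) = 3.367296
C = 3.135494 / 3.367296 = 0.9312

0.9312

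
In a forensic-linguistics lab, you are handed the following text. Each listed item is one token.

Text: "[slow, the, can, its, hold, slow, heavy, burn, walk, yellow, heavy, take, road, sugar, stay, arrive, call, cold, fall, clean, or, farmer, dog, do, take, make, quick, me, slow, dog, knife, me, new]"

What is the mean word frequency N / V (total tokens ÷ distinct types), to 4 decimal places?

N = 33 tokens, V = 27 types.
Mean frequency = N / V = 33 / 27 = 1.2222

1.2222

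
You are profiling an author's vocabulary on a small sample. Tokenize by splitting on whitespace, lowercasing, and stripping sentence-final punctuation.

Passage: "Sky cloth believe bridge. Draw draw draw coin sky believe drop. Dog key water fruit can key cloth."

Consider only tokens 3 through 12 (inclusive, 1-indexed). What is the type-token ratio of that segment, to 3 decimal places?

0.700

Segment tokens 3–12: believe, bridge, draw, draw, draw, coin, sky, believe, drop, dog
Segment N = 10, segment V = 7.
TTR = 7 / 10 = 0.700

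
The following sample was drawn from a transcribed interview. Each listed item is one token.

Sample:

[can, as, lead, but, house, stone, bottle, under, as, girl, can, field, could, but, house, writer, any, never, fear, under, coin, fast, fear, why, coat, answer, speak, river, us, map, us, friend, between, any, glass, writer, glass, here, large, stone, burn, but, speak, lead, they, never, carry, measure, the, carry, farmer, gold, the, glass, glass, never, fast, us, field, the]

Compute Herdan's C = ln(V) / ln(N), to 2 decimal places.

N = 60, V = 36.
ln(V) = 3.583519, ln(N) = 4.094345
C = 3.583519 / 4.094345 = 0.88

0.88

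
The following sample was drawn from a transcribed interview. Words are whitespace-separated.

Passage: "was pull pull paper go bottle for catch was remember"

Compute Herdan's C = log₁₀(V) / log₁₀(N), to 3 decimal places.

0.903

N = 10, V = 8.
log₁₀(V) = 0.903090, log₁₀(N) = 1.000000
C = 0.903090 / 1.000000 = 0.903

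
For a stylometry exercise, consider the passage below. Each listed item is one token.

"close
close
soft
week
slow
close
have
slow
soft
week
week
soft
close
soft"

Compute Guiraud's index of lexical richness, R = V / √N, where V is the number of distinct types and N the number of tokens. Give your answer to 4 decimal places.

N = 14, V = 5.
√N = 3.741657
R = 5 / 3.741657 = 1.3363

1.3363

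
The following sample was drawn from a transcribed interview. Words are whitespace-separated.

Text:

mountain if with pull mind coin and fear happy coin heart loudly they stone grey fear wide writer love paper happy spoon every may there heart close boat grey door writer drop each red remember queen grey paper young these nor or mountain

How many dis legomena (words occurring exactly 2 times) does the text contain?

7

Frequencies: grey:3, mountain:2, coin:2, fear:2, happy:2, heart:2, writer:2, paper:2, if:1, with:1, pull:1, mind:1, and:1, loudly:1, they:1, stone:1, wide:1, love:1, spoon:1, every:1, … (14 more, each freq 1)
Words with frequency 2: coin, fear, happy, heart, mountain, paper, writer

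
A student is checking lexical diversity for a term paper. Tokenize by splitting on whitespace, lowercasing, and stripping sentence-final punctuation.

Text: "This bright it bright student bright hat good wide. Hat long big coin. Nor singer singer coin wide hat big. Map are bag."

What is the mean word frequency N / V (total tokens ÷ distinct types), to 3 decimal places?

N = 23 tokens, V = 15 types.
Mean frequency = N / V = 23 / 15 = 1.533

1.533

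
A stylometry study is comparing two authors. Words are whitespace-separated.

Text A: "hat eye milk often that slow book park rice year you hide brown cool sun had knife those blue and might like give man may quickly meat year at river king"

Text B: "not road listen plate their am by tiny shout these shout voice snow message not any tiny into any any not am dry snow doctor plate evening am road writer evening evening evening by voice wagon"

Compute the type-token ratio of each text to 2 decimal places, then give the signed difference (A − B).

TTR(A) = 30/31 = 0.97
TTR(B) = 20/36 = 0.56
Difference = 0.97 − 0.56 = 0.41

0.41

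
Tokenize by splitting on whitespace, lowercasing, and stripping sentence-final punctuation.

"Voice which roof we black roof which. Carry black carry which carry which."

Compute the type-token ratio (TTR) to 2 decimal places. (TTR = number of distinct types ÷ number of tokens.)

N = 13 tokens, V = 6 types.
TTR = V / N = 6 / 13 = 0.46

0.46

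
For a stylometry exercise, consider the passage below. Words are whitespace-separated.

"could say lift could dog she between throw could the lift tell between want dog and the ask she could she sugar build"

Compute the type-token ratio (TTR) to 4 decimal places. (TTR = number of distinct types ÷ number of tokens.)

0.6087

N = 23 tokens, V = 14 types.
TTR = V / N = 14 / 23 = 0.6087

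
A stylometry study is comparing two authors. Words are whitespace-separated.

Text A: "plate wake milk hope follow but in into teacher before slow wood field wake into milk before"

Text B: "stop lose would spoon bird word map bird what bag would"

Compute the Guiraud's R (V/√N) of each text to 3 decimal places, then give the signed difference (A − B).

A: V=13, N=17, R=3.153
B: V=9, N=11, R=2.714
Difference = 3.153 − 2.714 = 0.439

0.439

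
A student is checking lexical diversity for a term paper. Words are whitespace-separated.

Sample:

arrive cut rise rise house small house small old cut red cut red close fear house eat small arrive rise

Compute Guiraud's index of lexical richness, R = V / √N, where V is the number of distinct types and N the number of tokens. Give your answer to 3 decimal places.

2.236

N = 20, V = 10.
√N = 4.472136
R = 10 / 4.472136 = 2.236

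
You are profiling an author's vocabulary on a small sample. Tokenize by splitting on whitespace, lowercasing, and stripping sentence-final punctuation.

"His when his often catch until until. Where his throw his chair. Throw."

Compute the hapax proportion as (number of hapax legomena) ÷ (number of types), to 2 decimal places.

Frequencies: his:4, until:2, throw:2, when:1, often:1, catch:1, where:1, chair:1
Hapax count = 5; type count = 8.
Ratio = 5 / 8 = 0.63

0.63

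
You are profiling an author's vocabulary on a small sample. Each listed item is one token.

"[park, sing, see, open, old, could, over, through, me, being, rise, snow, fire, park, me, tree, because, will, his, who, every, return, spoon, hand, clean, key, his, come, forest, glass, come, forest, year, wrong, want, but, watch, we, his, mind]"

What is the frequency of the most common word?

3

Frequencies: his:3, park:2, me:2, come:2, forest:2, sing:1, see:1, open:1, old:1, could:1, over:1, through:1, being:1, rise:1, snow:1, fire:1, tree:1, because:1, will:1, who:1, … (14 more, each freq 1)
Most common: 'his' with frequency 3.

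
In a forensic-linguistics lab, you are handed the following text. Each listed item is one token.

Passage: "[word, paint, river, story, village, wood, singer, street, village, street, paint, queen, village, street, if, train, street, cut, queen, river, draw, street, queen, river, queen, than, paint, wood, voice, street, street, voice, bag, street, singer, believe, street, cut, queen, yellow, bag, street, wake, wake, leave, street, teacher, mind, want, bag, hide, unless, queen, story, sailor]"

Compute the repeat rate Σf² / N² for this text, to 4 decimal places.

Frequencies: street:11, queen:6, paint:3, river:3, village:3, bag:3, story:2, wood:2, singer:2, cut:2, voice:2, wake:2, word:1, if:1, train:1, draw:1, than:1, believe:1, yellow:1, leave:1, … (6 more, each freq 1)
Σf² = 231; N² = 3025
Repeat rate = 231 / 3025 = 0.0764

0.0764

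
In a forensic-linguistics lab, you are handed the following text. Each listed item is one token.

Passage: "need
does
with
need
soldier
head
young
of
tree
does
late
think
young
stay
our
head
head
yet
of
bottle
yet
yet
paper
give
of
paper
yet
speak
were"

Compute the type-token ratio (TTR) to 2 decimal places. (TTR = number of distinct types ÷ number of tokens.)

N = 29 tokens, V = 18 types.
TTR = V / N = 18 / 29 = 0.62

0.62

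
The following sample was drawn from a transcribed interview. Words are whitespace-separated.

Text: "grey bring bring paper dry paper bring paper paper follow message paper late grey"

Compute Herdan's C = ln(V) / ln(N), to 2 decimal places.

N = 14, V = 7.
ln(V) = 1.945910, ln(N) = 2.639057
C = 1.945910 / 2.639057 = 0.74

0.74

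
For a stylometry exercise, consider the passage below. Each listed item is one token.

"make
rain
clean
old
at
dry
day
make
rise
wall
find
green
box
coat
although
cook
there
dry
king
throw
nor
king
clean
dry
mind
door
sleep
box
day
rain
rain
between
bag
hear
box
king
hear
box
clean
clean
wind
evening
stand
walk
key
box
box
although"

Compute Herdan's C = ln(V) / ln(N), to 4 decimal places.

N = 48, V = 30.
ln(V) = 3.401197, ln(N) = 3.871201
C = 3.401197 / 3.871201 = 0.8786

0.8786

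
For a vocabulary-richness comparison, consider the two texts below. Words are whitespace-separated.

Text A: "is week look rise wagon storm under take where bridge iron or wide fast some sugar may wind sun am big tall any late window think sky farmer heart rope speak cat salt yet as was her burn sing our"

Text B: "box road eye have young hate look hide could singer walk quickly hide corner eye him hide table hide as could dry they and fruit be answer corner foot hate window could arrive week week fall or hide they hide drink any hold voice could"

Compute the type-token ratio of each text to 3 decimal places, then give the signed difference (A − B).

0.289

TTR(A) = 40/40 = 1.000
TTR(B) = 32/45 = 0.711
Difference = 1.000 − 0.711 = 0.289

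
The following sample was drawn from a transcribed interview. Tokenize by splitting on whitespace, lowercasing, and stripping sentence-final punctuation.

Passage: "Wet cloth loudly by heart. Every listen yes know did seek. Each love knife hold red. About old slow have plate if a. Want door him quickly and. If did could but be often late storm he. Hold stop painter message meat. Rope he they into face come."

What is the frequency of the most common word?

Frequencies: did:2, hold:2, if:2, he:2, wet:1, cloth:1, loudly:1, by:1, heart:1, every:1, listen:1, yes:1, know:1, seek:1, each:1, love:1, knife:1, red:1, about:1, old:1, … (24 more, each freq 1)
Most common: 'did' with frequency 2.

2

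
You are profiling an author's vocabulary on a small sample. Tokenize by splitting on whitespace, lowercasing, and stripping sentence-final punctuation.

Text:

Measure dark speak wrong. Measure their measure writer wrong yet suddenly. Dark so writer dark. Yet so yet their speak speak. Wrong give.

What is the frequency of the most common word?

3

Frequencies: measure:3, dark:3, speak:3, wrong:3, yet:3, their:2, writer:2, so:2, suddenly:1, give:1
Most common: 'measure' with frequency 3.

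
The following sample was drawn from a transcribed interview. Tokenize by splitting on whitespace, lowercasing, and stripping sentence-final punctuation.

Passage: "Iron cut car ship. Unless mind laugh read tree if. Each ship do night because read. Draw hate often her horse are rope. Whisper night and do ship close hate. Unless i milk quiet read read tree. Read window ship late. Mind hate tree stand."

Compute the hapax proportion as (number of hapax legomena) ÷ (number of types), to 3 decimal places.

0.733

Frequencies: read:5, ship:4, tree:3, hate:3, unless:2, mind:2, do:2, night:2, iron:1, cut:1, car:1, laugh:1, if:1, each:1, because:1, draw:1, often:1, her:1, horse:1, are:1, … (10 more, each freq 1)
Hapax count = 22; type count = 30.
Ratio = 22 / 30 = 0.733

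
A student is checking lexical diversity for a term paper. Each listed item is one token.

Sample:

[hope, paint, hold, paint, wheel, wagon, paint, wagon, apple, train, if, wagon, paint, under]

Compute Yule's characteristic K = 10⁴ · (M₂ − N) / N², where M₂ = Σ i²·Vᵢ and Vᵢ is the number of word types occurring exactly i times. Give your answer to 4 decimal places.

Frequencies: paint:4, wagon:3, hope:1, hold:1, wheel:1, apple:1, train:1, if:1, under:1
N = 14. Frequency spectrum: V_1=7, V_3=1, V_4=1
M₂ = 1²·7 + 3²·1 + 4²·1 = 32
K = 10000 × (32 − 14) / 14² = 918.3673

918.3673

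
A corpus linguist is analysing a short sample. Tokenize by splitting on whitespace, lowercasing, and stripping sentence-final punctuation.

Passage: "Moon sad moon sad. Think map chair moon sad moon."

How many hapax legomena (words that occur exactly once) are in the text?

3

Frequencies: moon:4, sad:3, think:1, map:1, chair:1
Hapax (freq=1): chair, map, think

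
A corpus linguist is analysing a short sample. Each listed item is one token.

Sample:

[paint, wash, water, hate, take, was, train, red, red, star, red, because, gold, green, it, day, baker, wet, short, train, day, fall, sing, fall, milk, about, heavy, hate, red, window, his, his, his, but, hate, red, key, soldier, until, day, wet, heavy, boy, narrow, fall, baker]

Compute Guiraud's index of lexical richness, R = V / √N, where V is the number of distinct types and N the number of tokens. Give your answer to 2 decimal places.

N = 46, V = 30.
√N = 6.782330
R = 30 / 6.782330 = 4.42

4.42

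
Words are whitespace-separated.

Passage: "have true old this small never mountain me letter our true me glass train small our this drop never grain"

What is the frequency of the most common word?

2

Frequencies: true:2, this:2, small:2, never:2, me:2, our:2, have:1, old:1, mountain:1, letter:1, glass:1, train:1, drop:1, grain:1
Most common: 'true' with frequency 2.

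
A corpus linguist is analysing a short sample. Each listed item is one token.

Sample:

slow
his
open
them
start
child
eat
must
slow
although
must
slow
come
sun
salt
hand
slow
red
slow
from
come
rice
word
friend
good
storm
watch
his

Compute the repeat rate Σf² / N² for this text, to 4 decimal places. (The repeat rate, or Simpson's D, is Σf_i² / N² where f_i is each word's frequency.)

Frequencies: slow:5, his:2, must:2, come:2, open:1, them:1, start:1, child:1, eat:1, although:1, sun:1, salt:1, hand:1, red:1, from:1, rice:1, word:1, friend:1, good:1, storm:1, … (1 more, each freq 1)
Σf² = 54; N² = 784
Repeat rate = 54 / 784 = 0.0689

0.0689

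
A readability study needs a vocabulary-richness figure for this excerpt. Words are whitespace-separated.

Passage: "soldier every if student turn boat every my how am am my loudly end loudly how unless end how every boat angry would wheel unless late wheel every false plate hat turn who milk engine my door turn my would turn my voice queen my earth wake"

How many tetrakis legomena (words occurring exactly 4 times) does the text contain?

2

Frequencies: my:6, every:4, turn:4, how:3, boat:2, am:2, loudly:2, end:2, unless:2, would:2, wheel:2, soldier:1, if:1, student:1, angry:1, late:1, false:1, plate:1, hat:1, who:1, … (7 more, each freq 1)
Words with frequency 4: every, turn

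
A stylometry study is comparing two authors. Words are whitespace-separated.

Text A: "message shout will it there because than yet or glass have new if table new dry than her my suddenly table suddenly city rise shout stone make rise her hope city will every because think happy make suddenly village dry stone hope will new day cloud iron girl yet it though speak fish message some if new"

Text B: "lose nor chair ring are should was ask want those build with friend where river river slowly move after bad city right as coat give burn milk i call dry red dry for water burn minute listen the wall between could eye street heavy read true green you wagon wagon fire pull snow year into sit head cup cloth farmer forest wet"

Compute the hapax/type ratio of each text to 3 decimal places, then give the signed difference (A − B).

-0.445

A: hapax=17, V=35, ratio=0.486
B: hapax=54, V=58, ratio=0.931
Difference = 0.486 − 0.931 = -0.445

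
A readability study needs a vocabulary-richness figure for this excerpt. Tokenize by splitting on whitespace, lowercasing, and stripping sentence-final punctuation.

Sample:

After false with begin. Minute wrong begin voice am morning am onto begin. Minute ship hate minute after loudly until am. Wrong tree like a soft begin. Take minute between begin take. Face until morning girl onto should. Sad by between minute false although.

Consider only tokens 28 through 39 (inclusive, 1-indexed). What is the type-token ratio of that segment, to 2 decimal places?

0.92

Segment tokens 28–39: take, minute, between, begin, take, face, until, morning, girl, onto, should, sad
Segment N = 12, segment V = 11.
TTR = 11 / 12 = 0.92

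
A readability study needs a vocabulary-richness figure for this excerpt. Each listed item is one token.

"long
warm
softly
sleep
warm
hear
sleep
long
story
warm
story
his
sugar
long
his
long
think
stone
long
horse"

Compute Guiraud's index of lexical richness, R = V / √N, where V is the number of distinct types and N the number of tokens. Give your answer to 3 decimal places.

2.460

N = 20, V = 11.
√N = 4.472136
R = 11 / 4.472136 = 2.460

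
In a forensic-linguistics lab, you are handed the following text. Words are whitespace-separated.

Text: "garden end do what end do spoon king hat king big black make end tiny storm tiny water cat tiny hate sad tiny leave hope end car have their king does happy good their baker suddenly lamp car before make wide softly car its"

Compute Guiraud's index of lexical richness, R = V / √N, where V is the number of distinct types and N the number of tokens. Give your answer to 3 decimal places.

4.673

N = 44, V = 31.
√N = 6.633250
R = 31 / 6.633250 = 4.673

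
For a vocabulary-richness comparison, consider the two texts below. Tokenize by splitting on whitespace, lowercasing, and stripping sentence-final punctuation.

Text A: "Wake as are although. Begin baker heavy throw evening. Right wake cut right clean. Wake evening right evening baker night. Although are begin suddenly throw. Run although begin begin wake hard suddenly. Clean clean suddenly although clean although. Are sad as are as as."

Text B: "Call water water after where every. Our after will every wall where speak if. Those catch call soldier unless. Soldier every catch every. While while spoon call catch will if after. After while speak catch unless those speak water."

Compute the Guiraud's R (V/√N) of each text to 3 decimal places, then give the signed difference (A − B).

0.001

A: V=17, N=44, R=2.563
B: V=16, N=39, R=2.562
Difference = 2.563 − 2.562 = 0.001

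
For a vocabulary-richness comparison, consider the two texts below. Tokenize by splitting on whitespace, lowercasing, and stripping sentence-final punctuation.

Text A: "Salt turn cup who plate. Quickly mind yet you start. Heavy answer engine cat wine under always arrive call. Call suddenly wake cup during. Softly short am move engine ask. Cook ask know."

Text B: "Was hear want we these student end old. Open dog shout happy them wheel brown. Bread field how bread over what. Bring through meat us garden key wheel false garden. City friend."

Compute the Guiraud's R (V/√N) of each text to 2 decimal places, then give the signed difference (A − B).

-0.08

A: V=29, N=33, R=5.05
B: V=29, N=32, R=5.13
Difference = 5.05 − 5.13 = -0.08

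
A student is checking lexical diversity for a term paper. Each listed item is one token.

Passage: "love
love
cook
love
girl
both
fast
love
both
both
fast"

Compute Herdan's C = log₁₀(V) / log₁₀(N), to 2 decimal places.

N = 11, V = 5.
log₁₀(V) = 0.698970, log₁₀(N) = 1.041393
C = 0.698970 / 1.041393 = 0.67

0.67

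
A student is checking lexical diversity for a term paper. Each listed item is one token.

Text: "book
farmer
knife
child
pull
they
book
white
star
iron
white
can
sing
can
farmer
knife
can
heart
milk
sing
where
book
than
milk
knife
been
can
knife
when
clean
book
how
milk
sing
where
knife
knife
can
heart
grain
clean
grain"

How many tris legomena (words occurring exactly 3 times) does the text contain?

Frequencies: knife:6, can:5, book:4, sing:3, milk:3, farmer:2, white:2, heart:2, where:2, clean:2, grain:2, child:1, pull:1, they:1, star:1, iron:1, than:1, been:1, when:1, how:1
Words with frequency 3: milk, sing

2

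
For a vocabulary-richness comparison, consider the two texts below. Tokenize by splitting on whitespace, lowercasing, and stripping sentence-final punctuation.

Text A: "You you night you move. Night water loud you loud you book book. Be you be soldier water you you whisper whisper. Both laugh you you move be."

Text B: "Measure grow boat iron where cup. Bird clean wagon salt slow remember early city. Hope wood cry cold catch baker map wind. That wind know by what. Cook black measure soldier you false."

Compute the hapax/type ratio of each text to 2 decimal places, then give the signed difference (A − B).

A: hapax=3, V=11, ratio=0.27
B: hapax=29, V=31, ratio=0.94
Difference = 0.27 − 0.94 = -0.67

-0.67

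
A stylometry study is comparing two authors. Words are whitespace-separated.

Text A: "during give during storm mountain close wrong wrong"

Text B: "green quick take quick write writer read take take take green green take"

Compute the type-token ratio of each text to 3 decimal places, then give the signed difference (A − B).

0.288

TTR(A) = 6/8 = 0.750
TTR(B) = 6/13 = 0.462
Difference = 0.750 − 0.462 = 0.288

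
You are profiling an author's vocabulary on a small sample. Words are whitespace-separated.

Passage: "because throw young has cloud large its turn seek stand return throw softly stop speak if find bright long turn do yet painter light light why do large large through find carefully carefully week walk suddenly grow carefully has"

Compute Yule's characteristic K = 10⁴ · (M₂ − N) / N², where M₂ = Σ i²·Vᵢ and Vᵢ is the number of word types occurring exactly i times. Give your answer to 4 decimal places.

Frequencies: large:3, carefully:3, throw:2, has:2, turn:2, find:2, do:2, light:2, because:1, young:1, cloud:1, its:1, seek:1, stand:1, return:1, softly:1, stop:1, speak:1, if:1, bright:1, … (9 more, each freq 1)
N = 39. Frequency spectrum: V_1=21, V_2=6, V_3=2
M₂ = 1²·21 + 2²·6 + 3²·2 = 63
K = 10000 × (63 − 39) / 39² = 157.7909

157.7909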